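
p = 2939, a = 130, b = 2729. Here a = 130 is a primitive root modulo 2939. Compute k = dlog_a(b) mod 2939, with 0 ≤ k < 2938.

Baby-step giant-step with m = ceil(sqrt(2938)) = 55.
Baby table (130^j mod 2939 for j=0..54):
  0:1  1:130  2:2205  3:1567  4:919  5:1910  6:1424  7:2902
  8:1068  9:707  10:801  11:1265  12:2805  13:214  14:1369  15:1630
  16:292  17:2692  18:219  19:2019  20:899  21:2249  22:1409  23:952
  24:322  25:714  26:1711  27:2005  28:2018  29:769  30:44  31:2781
  32:33  33:1351  34:2229  35:1748  36:937  37:1311  38:2907  39:1718
  40:2915  41:2758  42:2921  43:599  44:1456  45:1184  46:1092  47:888
  48:819  49:666  50:1349  51:1969  52:277  53:742  54:2412
Giant step factor: 130^(-55) ≡ 338 (mod 2939).
Scan 2729·338^i mod 2939 for i = 0, 1, …:
  i=0: 2729   i=1: 2495   i=2: 2756   i=3: 2804
  i=4: 1394   i=5: 932   i=6: 543   i=7: 1316
  i=8: 1019   i=9: 559   i=10: 846   i=11: 865
  i=12: 1409
Match at i=12, j=22: k = 12·55 + 22 = 682.

682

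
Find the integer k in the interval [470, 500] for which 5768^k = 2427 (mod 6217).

Compute 5768^470 mod 6217 = 4187, then multiply by 5768 repeatedly:
  5768^470=4187  5768^471=3788  5768^472=2646  5768^473=5610  5768^474=5212
  5768^475=3621  5768^476=3025  5768^477=3298  5768^478=5061  5768^479=3033
  5768^480=5923  5768^481=1449  5768^482=2184  5768^483=1670  5768^484=2427
Found 2427 at exponent 484.

484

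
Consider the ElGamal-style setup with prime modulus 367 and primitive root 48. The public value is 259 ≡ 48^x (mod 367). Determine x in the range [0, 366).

128

Baby-step giant-step with m = ceil(sqrt(366)) = 20.
Baby table (48^j mod 367 for j=0..19):
  0:1  1:48  2:102  3:125  4:128  5:272  6:211  7:219
  8:236  9:318  10:217  11:140  12:114  13:334  14:251  15:304
  16:279  17:180  18:199  19:10
Giant step factor: 48^(-20) ≡ 13 (mod 367).
Scan 259·13^i mod 367 for i = 0, 1, …:
  i=0: 259   i=1: 64   i=2: 98   i=3: 173
  i=4: 47   i=5: 244   i=6: 236
Match at i=6, j=8: x = 6·20 + 8 = 128.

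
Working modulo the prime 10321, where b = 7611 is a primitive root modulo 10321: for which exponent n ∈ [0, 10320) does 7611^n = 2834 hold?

Baby-step giant-step with m = ceil(sqrt(10320)) = 102.
Baby table (7611^j mod 10321 for j=0..101):
  0:1  1:7611  2:5869  3:9992  4:3984  5:9447  6:5031  7:31
  8:8879  9:6482  10:122  11:9973  12:3869  13:1146  14:961  15:6903
  16:4843  17:3782  18:9854  19:6408  20:4563  21:9149  22:7573  23:5639
  24:3711  25:6165  26:2549  27:7280  28:4952  29:7701  30:9673  31:1510
  32:5337  33:6772  34:8939  35:9018  36:1348  37:554  38:5526  39:311
  40:3512  41:8763  42:891  43:504  44:6853  45:6170  46:9641  47:5662
  48:3307  49:6979  50:5303  51:6023  52:5492  53:9883  54:65  55:9628
  56:9929  57:9578  58:935  59:5116  60:7064  61:2015  62:9480  63:8490
  64:7930  65:8343  66:3781  67:2243  68:539  69:4892  70:5165  71:8447
  72:608  73:3680  74:7607  75:6388  76:7158  77:5300  78:3832  79:8527
  80:549  81:8755  82:1929  83:5157  84:9485  85:5261  86:6312  87:6698
  88:3059  89:8194  90:5052  91:5047  92:8276  93:9894  94:1218  95:1940
  96:6310  97:1797  98:1642  99:8852  100:7405  101:6795
Giant step factor: 7611^(-102) ≡ 4860 (mod 10321).
Scan 2834·4860^i mod 10321 for i = 0, 1, …:
  i=0: 2834   i=1: 5026   i=2: 6874   i=3: 8884
  i=4: 3497   i=5: 7054   i=6: 6399   i=7: 1967
  i=8: 2374   i=9: 9083     …   i=79: 7762
  i=80: 65
Match at i=80, j=54: n = 80·102 + 54 = 8214.

8214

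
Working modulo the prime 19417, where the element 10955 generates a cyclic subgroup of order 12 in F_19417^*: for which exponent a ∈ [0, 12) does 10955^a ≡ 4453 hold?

Successive powers of 10955 modulo 19417:
  10955^0=1  10955^1=10955  10955^2=14965  10955^3=3844  10955^4=14964  10955^5=12306
  10955^6=19416  10955^7=8462  10955^8=4452  10955^9=15573  10955^10=4453
So 10955^10 ≡ 4453 (mod 19417), giving a = 10.

10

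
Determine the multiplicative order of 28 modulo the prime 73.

72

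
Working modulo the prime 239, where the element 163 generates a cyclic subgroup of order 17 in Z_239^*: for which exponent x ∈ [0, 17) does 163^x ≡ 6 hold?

15

Successive powers of 163 modulo 239:
  163^0=1  163^1=163  163^2=40  163^3=67  163^4=166  163^5=51
  163^6=187  163^7=128  163^8=71  163^9=101  163^10=211  163^11=216
  163^12=75  163^13=36  163^14=132  163^15=6
So 163^15 ≡ 6 (mod 239), giving x = 15.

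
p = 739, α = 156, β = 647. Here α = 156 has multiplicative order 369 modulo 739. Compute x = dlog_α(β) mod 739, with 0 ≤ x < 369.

64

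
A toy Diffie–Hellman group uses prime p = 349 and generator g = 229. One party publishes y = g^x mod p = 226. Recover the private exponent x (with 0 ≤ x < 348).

116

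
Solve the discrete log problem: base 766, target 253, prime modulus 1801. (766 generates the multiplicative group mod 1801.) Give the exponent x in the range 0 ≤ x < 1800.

46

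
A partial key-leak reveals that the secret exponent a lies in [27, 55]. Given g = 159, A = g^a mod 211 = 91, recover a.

53

Compute 159^27 mod 211 = 200, then multiply by 159 repeatedly:
  159^27=200  159^28=150  159^29=7  159^30=58  159^31=149
  159^32=59  159^33=97  159^34=20  159^35=15  159^36=64
  159^37=48  159^38=36  159^39=27  159^40=73  159^41=2
  159^42=107  159^43=133  159^44=47  159^45=88  159^46=66
  159^47=155  159^48=169  159^49=74  159^50=161  159^51=68
  159^52=51  159^53=91
Found 91 at exponent 53.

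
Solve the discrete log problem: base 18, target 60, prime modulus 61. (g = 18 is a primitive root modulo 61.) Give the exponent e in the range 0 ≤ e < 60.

30

Baby-step giant-step with m = ceil(sqrt(60)) = 8.
Baby table (18^j mod 61 for j=0..7):
  0:1  1:18  2:19  3:37  4:56  5:32  6:27  7:59
Giant step factor: 18^(-8) ≡ 22 (mod 61).
Scan 60·22^i mod 61 for i = 0, 1, …:
  i=0: 60   i=1: 39   i=2: 4   i=3: 27
Match at i=3, j=6: e = 3·8 + 6 = 30.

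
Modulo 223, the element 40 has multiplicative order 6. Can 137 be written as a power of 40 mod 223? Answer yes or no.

no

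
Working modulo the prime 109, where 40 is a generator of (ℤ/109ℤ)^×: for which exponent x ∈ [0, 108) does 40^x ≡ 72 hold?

89

Baby-step giant-step with m = ceil(sqrt(108)) = 11.
Baby table (40^j mod 109 for j=0..10):
  0:1  1:40  2:74  3:17  4:26  5:59  6:71  7:6
  8:22  9:8  10:102
Giant step factor: 40^(-11) ≡ 58 (mod 109).
Scan 72·58^i mod 109 for i = 0, 1, …:
  i=0: 72   i=1: 34   i=2: 10   i=3: 35
  i=4: 68   i=5: 20   i=6: 70   i=7: 27
  i=8: 40
Match at i=8, j=1: x = 8·11 + 1 = 89.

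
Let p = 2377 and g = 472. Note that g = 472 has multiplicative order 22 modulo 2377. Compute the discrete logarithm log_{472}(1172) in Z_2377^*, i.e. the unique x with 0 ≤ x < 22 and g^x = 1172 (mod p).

Successive powers of 472 modulo 2377:
  472^0=1  472^1=472  472^2=1723  472^3=322  472^4=2233  472^5=965
  472^6=1473  472^7=1172
So 472^7 ≡ 1172 (mod 2377), giving x = 7.

7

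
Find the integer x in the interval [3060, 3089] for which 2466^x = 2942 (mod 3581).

3071

Compute 2466^3060 mod 3581 = 1103, then multiply by 2466 repeatedly:
  2466^3060=1103  2466^3061=2019  2466^3062=1264  2466^3063=1554  2466^3064=494
  2466^3065=664  2466^3066=907  2466^3067=2118  2466^3068=1890  2466^3069=1859
  2466^3070=614  2466^3071=2942
Found 2942 at exponent 3071.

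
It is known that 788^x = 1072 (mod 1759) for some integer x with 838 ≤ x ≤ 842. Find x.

841

Compute 788^838 mod 1759 = 1237, then multiply by 788 repeatedly:
  788^838=1237  788^839=270  788^840=1680  788^841=1072
Found 1072 at exponent 841.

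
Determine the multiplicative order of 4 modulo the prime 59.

The order of 4 must divide p − 1 = 58 = 2 · 29.
Divisors: 1, 2, 29, 58.
Check each in increasing order: 4^1 ≡ 4;  4^2 ≡ 16;  4^29 ≡ 1.
Smallest exponent giving 1 is 29.

29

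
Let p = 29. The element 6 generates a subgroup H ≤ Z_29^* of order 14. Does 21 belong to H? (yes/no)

21 ∈ ⟨6⟩ iff 21^14 ≡ 1 (mod 29), since |⟨6⟩| = 14.
21^14 mod 29 = 28.
Since 28 ≠ 1, 21 does not lie in the subgroup.

no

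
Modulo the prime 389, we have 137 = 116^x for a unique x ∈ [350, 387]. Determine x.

Compute 116^350 mod 389 = 383, then multiply by 116 repeatedly:
  116^350=383  116^351=82  116^352=176  116^353=188  116^354=24
  116^355=61  116^356=74  116^357=26  116^358=293  116^359=145
  116^360=93  116^361=285  116^362=384  116^363=198  116^364=17
  116^365=27  116^366=20  116^367=375  116^368=321  116^369=281
  116^370=309  116^371=56  116^372=272  116^373=43  116^374=320
  116^375=165  116^376=79  116^377=217  116^378=276  116^379=118
  116^380=73  116^381=299  116^382=63  116^383=306  116^384=97
  116^385=360  116^386=137
Found 137 at exponent 386.

386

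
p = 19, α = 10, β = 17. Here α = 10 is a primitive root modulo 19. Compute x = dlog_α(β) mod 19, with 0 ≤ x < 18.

Successive powers of 10 modulo 19:
  10^0=1  10^1=10  10^2=5  10^3=12  10^4=6  10^5=3
  10^6=11  10^7=15  10^8=17
So 10^8 ≡ 17 (mod 19), giving x = 8.

8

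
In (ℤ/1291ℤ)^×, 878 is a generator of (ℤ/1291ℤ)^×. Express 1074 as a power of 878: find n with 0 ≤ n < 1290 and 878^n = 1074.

Baby-step giant-step with m = ceil(sqrt(1290)) = 36.
Baby table (878^j mod 1291 for j=0..35):
  0:1  1:878  2:157  3:1000  4:120  5:789  6:766  7:1228
  8:199  9:437  10:259  11:186  12:642  13:800  14:96  15:373
  16:871  17:466  18:1192  19:866  20:1240  21:407  22:1030  23:640
  24:335  25:1073  26:955  27:631  28:179  29:951  30:992  31:842
  32:824  33:512  34:268  35:342
Giant step factor: 878^(-36) ≡ 414 (mod 1291).
Scan 1074·414^i mod 1291 for i = 0, 1, …:
  i=0: 1074   i=1: 532   i=2: 778   i=3: 633
  i=4: 1280   i=5: 610   i=6: 795   i=7: 1216
  i=8: 1225   i=9: 1078     …   i=31: 701
  i=32: 1030
Match at i=32, j=22: n = 32·36 + 22 = 1174.

1174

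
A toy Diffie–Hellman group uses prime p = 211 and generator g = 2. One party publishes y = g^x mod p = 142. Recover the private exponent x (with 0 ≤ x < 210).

169

Baby-step giant-step with m = ceil(sqrt(210)) = 15.
Baby table (2^j mod 211 for j=0..14):
  0:1  1:2  2:4  3:8  4:16  5:32  6:64  7:128
  8:45  9:90  10:180  11:149  12:87  13:174  14:137
Giant step factor: 2^(-15) ≡ 67 (mod 211).
Scan 142·67^i mod 211 for i = 0, 1, …:
  i=0: 142   i=1: 19   i=2: 7   i=3: 47
  i=4: 195   i=5: 194   i=6: 127   i=7: 69
  i=8: 192   i=9: 204   i=10: 164   i=11: 16
Match at i=11, j=4: x = 11·15 + 4 = 169.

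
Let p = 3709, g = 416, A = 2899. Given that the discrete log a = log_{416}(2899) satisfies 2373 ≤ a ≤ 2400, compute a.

2399

Compute 416^2373 mod 3709 = 17, then multiply by 416 repeatedly:
  416^2373=17  416^2374=3363  416^2375=715  416^2376=720  416^2377=2800
  416^2378=174  416^2379=1913  416^2380=2082  416^2381=1915  416^2382=2914
  416^2383=3090  416^2384=2126  416^2385=1674  416^2386=2801  416^2387=590
  416^2388=646  416^2389=1688  416^2390=1207  416^2391=1397  416^2392=2548
  416^2393=2903  416^2394=2223  416^2395=1227  416^2396=2299  416^2397=3171
  416^2398=2441  416^2399=2899
Found 2899 at exponent 2399.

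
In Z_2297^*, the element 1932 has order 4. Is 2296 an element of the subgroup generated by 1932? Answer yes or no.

⟨1932⟩ has order 4; its elements mod 2297 are {1, 365, 1932, 2296}.
2296 is in this set.

yes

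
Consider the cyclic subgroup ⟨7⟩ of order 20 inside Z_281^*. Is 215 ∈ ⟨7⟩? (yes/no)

no

215 ∈ ⟨7⟩ iff 215^20 ≡ 1 (mod 281), since |⟨7⟩| = 20.
215^20 mod 281 = 59.
Since 59 ≠ 1, 215 does not lie in the subgroup.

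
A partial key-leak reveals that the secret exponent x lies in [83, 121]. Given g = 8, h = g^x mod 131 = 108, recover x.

Compute 8^83 mod 131 = 30, then multiply by 8 repeatedly:
  8^83=30  8^84=109  8^85=86  8^86=33  8^87=2
  8^88=16  8^89=128  8^90=107  8^91=70  8^92=36
  8^93=26  8^94=77  8^95=92  8^96=81  8^97=124
  8^98=75  8^99=76  8^100=84  8^101=17  8^102=5
  8^103=40  8^104=58  8^105=71  8^106=44  8^107=90
  8^108=65  8^109=127  8^110=99  8^111=6  8^112=48
  8^113=122  8^114=59  8^115=79  8^116=108
Found 108 at exponent 116.

116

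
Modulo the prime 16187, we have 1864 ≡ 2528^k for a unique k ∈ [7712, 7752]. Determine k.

Compute 2528^7712 mod 16187 = 9453, then multiply by 2528 repeatedly:
  2528^7712=9453  2528^7713=5172  2528^7714=11907  2528^7715=9263  2528^7716=10462
  2528^7717=14565  2528^7718=11082  2528^7719=11786  2528^7720=10928  2528^7721=10962
  2528^7722=15979  2528^7723=8347  2528^7724=9555  2528^7725=4036  2528^7726=5198
  2528^7727=12887  2528^7728=10092  2528^7729=1864
Found 1864 at exponent 7729.

7729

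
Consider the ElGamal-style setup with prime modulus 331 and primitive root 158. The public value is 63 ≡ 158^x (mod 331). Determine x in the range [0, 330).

133

Baby-step giant-step with m = ceil(sqrt(330)) = 19.
Baby table (158^j mod 331 for j=0..18):
  0:1  1:158  2:139  3:116  4:123  5:236  6:216  7:35
  8:234  9:231  10:88  11:2  12:316  13:278  14:232  15:246
  16:141  17:101  18:70
Giant step factor: 158^(-19) ≡ 29 (mod 331).
Scan 63·29^i mod 331 for i = 0, 1, …:
  i=0: 63   i=1: 172   i=2: 23   i=3: 5
  i=4: 145   i=5: 233   i=6: 137   i=7: 1
Match at i=7, j=0: x = 7·19 + 0 = 133.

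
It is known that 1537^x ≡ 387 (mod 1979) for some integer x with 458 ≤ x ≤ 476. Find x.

Compute 1537^458 mod 1979 = 1910, then multiply by 1537 repeatedly:
  1537^458=1910  1537^459=813  1537^460=832  1537^461=350  1537^462=1641
  1537^463=971  1537^464=261  1537^465=1399  1537^466=1069  1537^467=483
  1537^468=246  1537^469=113  1537^470=1508  1537^471=387
Found 387 at exponent 471.

471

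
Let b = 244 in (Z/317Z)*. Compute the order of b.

The order of 244 must divide p − 1 = 316 = 2^2 · 79.
Divisors: 1, 2, 4, 79, 158, 316.
Check each in increasing order: 244^1 ≡ 244;  244^2 ≡ 257;  244^4 ≡ 113;  244^79 ≡ 1.
Smallest exponent giving 1 is 79.

79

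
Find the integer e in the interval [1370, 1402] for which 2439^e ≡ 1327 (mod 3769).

Compute 2439^1370 mod 3769 = 1327, then multiply by 2439 repeatedly:
  2439^1370=1327
Found 1327 at exponent 1370.

1370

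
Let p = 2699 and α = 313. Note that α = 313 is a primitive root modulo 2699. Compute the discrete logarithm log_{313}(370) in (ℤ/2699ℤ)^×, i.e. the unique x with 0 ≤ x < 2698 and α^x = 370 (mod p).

Baby-step giant-step with m = ceil(sqrt(2698)) = 52.
Baby table (313^j mod 2699 for j=0..51):
  0:1  1:313  2:805  3:958  4:265  5:1975  6:104  7:164
  8:51  9:2468  10:570  11:276  12:20  13:862  14:2605  15:267
  16:2601  17:1714  18:2080  19:581  20:1020  21:778  22:604  23:122
  24:400  25:1046  26:819  27:2641  28:739  29:1892  30:1115  31:824
  32:1507  33:2065  34:1284  35:2440  36:2602  37:2027  38:186  39:1539
  40:1285  41:54  42:708  43:286  44:451  45:815  46:1389  47:218
  48:759  49:55  50:1021  51:1091
Giant step factor: 313^(-52) ≡ 2132 (mod 2699).
Scan 370·2132^i mod 2699 for i = 0, 1, …:
  i=0: 370   i=1: 732   i=2: 602   i=3: 1439
  i=4: 1884   i=5: 576   i=6: 2686   i=7: 1973
  i=8: 1394   i=9: 409     …   i=29: 1641
  i=30: 708
Match at i=30, j=42: x = 30·52 + 42 = 1602.

1602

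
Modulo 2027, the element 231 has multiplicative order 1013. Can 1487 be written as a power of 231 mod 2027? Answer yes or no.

1487 ∈ ⟨231⟩ iff 1487^1013 ≡ 1 (mod 2027), since |⟨231⟩| = 1013.
1487^1013 mod 2027 = 1.
Since 1 = 1, 1487 lies in the subgroup.

yes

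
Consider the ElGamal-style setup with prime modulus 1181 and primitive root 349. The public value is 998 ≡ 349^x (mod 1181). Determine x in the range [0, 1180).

161

Baby-step giant-step with m = ceil(sqrt(1180)) = 35.
Baby table (349^j mod 1181 for j=0..34):
  0:1  1:349  2:158  3:816  4:163  5:199  6:953  7:736
  8:587  9:550  10:628  11:687  12:20  13:1075  14:798  15:967
  16:898  17:437  18:164  19:548  20:1111  21:371  22:750  23:749
  24:400  25:242  26:607  27:444  28:245  29:473  30:918  31:331
  32:962  33:334  34:828
Giant step factor: 349^(-35) ≡ 1162 (mod 1181).
Scan 998·1162^i mod 1181 for i = 0, 1, …:
  i=0: 998   i=1: 1115   i=2: 73   i=3: 975
  i=4: 371
Match at i=4, j=21: x = 4·35 + 21 = 161.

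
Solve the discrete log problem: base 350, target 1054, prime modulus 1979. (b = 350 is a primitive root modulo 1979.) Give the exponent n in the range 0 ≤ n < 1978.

Baby-step giant-step with m = ceil(sqrt(1978)) = 45.
Baby table (350^j mod 1979 for j=0..44):
  0:1  1:350  2:1781  3:1944  4:1603  5:993  6:1225  7:1286
  8:867  9:663  10:507  11:1319  12:543  13:66  14:1331  15:785
  16:1648  17:911  18:231  19:1690  20:1758  21:1810  22:220  23:1798
  24:1957  25:216  26:398  27:770  28:356  29:1902  30:756  31:1393
  32:716  33:1246  34:720  35:667  36:1907  37:527  38:403  39:541
  40:1345  41:1727  42:855  43:421  44:904
Giant step factor: 350^(-45) ≡ 1476 (mod 1979).
Scan 1054·1476^i mod 1979 for i = 0, 1, …:
  i=0: 1054   i=1: 210   i=2: 1236   i=3: 1677
  i=4: 1502   i=5: 472   i=6: 64   i=7: 1451
  i=8: 398
Match at i=8, j=26: n = 8·45 + 26 = 386.

386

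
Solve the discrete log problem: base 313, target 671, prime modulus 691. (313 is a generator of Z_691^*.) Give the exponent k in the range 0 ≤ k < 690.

Baby-step giant-step with m = ceil(sqrt(690)) = 27.
Baby table (313^j mod 691 for j=0..26):
  0:1  1:313  2:538  3:481  4:606  5:344  6:567  7:575
  8:315  9:473  10:175  11:186  12:174  13:564  14:327  15:83
  16:412  17:430  18:536  19:546  20:221  21:73  22:46  23:578
  24:563  25:14  26:236
Giant step factor: 313^(-27) ≡ 10 (mod 691).
Scan 671·10^i mod 691 for i = 0, 1, …:
  i=0: 671   i=1: 491   i=2: 73
Match at i=2, j=21: k = 2·27 + 21 = 75.

75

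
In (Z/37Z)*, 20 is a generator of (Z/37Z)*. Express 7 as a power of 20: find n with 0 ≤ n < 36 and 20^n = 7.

Successive powers of 20 modulo 37:
  20^0=1  20^1=20  20^2=30  20^3=8  20^4=12  20^5=18
  20^6=27  20^7=22  20^8=33  20^9=31  20^10=28  20^11=5
  20^12=26  20^13=2  20^14=3  20^15=23  20^16=16  20^17=24
  20^18=36  20^19=17  20^20=7
So 20^20 ≡ 7 (mod 37), giving n = 20.

20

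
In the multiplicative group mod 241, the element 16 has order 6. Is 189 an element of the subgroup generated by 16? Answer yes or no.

no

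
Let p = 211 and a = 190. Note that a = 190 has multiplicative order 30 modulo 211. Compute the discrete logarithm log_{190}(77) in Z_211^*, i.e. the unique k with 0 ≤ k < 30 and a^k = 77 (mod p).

Successive powers of 190 modulo 211:
  190^0=1  190^1=190  190^2=19  190^3=23  190^4=150  190^5=15
  190^6=107  190^7=74  190^8=134  190^9=140  190^10=14  190^11=128
  190^12=55  190^13=111  190^14=201  190^15=210  190^16=21  190^17=192
  190^18=188  190^19=61  190^20=196  190^21=104  190^22=137  190^23=77
So 190^23 ≡ 77 (mod 211), giving k = 23.

23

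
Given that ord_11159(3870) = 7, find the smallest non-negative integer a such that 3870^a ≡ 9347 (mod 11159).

Successive powers of 3870 modulo 11159:
  3870^0=1  3870^1=3870  3870^2=1522  3870^3=9347
So 3870^3 ≡ 9347 (mod 11159), giving a = 3.

3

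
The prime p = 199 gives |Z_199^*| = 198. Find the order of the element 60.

22

The order of 60 must divide p − 1 = 198 = 2 · 3^2 · 11.
Divisors: 1, 2, 3, 6, 9, 11, 18, 22, 33, 66, 99, 198.
Check each in increasing order: 60^1 ≡ 60;  60^2 ≡ 18;  60^3 ≡ 85;  60^6 ≡ 61;  60^9 ≡ 11;  60^11 ≡ 198;  60^18 ≡ 121;  60^22 ≡ 1.
Smallest exponent giving 1 is 22.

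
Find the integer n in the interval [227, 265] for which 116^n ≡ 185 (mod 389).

231

Compute 116^227 mod 389 = 51, then multiply by 116 repeatedly:
  116^227=51  116^228=81  116^229=60  116^230=347  116^231=185
Found 185 at exponent 231.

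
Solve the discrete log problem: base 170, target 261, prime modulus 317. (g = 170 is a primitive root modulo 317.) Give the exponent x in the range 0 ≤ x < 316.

241

Baby-step giant-step with m = ceil(sqrt(316)) = 18.
Baby table (170^j mod 317 for j=0..17):
  0:1  1:170  2:53  3:134  4:273  5:128  6:204  7:127
  8:34  9:74  10:217  11:118  12:89  13:231  14:279  15:197
  16:205  17:297
Giant step factor: 170^(-18) ≡ 266 (mod 317).
Scan 261·266^i mod 317 for i = 0, 1, …:
  i=0: 261   i=1: 3   i=2: 164   i=3: 195
  i=4: 199   i=5: 312   i=6: 255   i=7: 309
  i=8: 91   i=9: 114   i=10: 209   i=11: 119
  i=12: 271   i=13: 127
Match at i=13, j=7: x = 13·18 + 7 = 241.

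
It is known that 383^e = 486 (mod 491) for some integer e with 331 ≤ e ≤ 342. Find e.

333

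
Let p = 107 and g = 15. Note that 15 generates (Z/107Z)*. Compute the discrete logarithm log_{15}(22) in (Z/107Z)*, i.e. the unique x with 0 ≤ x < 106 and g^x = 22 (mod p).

31

Baby-step giant-step with m = ceil(sqrt(106)) = 11.
Baby table (15^j mod 107 for j=0..10):
  0:1  1:15  2:11  3:58  4:14  5:103  6:47  7:63
  8:89  9:51  10:16
Giant step factor: 15^(-11) ≡ 70 (mod 107).
Scan 22·70^i mod 107 for i = 0, 1, …:
  i=0: 22   i=1: 42   i=2: 51
Match at i=2, j=9: x = 2·11 + 9 = 31.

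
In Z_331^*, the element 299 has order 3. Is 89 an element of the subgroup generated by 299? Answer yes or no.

⟨299⟩ has order 3; its elements mod 331 are {1, 31, 299}.
89 is not in this set.

no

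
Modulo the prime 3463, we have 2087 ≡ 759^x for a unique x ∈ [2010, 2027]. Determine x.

2010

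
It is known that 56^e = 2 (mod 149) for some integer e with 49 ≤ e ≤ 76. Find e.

49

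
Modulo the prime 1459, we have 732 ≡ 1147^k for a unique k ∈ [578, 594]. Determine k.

591

Compute 1147^578 mod 1459 = 839, then multiply by 1147 repeatedly:
  1147^578=839  1147^579=852  1147^580=1173  1147^581=233  1147^582=254
  1147^583=997  1147^584=1162  1147^585=747  1147^586=376  1147^587=867
  1147^588=870  1147^589=1393  1147^590=166  1147^591=732
Found 732 at exponent 591.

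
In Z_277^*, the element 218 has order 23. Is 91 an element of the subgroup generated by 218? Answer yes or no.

no

91 ∈ ⟨218⟩ iff 91^23 ≡ 1 (mod 277), since |⟨218⟩| = 23.
91^23 mod 277 = 116.
Since 116 ≠ 1, 91 does not lie in the subgroup.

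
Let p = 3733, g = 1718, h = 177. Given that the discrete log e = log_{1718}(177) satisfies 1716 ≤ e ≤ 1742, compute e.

1742

Compute 1718^1716 mod 3733 = 3049, then multiply by 1718 repeatedly:
  1718^1716=3049  1718^1717=783  1718^1718=1314  1718^1719=2720  1718^1720=2977
  1718^1721=276  1718^1722=77  1718^1723=1631  1718^1724=2308  1718^1725=698
  1718^1726=871  1718^1727=3178  1718^1728=2158  1718^1729=575  1718^1730=2338
  1718^1731=3709  1718^1732=3564  1718^1733=832  1718^1734=3370  1718^1735=3510
  1718^1736=1385  1718^1737=1509  1718^1738=1760  1718^1739=3683  1718^1740=3692
  1718^1741=489  1718^1742=177
Found 177 at exponent 1742.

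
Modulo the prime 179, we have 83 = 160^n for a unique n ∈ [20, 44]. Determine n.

40

Compute 160^20 mod 179 = 158, then multiply by 160 repeatedly:
  160^20=158  160^21=41  160^22=116  160^23=123  160^24=169
  160^25=11  160^26=149  160^27=33  160^28=89  160^29=99
  160^30=88  160^31=118  160^32=85  160^33=175  160^34=76
  160^35=167  160^36=49  160^37=143  160^38=147  160^39=71
  160^40=83
Found 83 at exponent 40.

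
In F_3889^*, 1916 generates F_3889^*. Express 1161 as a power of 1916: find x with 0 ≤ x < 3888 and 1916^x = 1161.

173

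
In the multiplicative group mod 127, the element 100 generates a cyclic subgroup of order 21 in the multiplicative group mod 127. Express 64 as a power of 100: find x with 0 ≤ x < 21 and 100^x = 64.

18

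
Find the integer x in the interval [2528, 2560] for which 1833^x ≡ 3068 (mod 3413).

2542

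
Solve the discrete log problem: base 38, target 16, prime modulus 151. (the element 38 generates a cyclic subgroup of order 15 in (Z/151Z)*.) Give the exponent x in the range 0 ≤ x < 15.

13

Successive powers of 38 modulo 151:
  38^0=1  38^1=38  38^2=85  38^3=59  38^4=128  38^5=32
  38^6=8  38^7=2  38^8=76  38^9=19  38^10=118  38^11=105
  38^12=64  38^13=16
So 38^13 ≡ 16 (mod 151), giving x = 13.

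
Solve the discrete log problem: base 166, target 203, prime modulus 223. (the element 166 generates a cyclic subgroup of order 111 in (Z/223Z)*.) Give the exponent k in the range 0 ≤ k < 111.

Baby-step giant-step with m = ceil(sqrt(111)) = 11.
Baby table (166^j mod 223 for j=0..10):
  0:1  1:166  2:127  3:120  4:73  5:76  6:128  7:63
  8:200  9:196  10:201
Giant step factor: 166^(-11) ≡ 146 (mod 223).
Scan 203·146^i mod 223 for i = 0, 1, …:
  i=0: 203   i=1: 202   i=2: 56   i=3: 148
  i=4: 200
Match at i=4, j=8: k = 4·11 + 8 = 52.

52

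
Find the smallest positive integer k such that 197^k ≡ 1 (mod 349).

348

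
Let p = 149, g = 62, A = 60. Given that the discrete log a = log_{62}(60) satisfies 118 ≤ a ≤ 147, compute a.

Compute 62^118 mod 149 = 64, then multiply by 62 repeatedly:
  62^118=64  62^119=94  62^120=17  62^121=11  62^122=86
  62^123=117  62^124=102  62^125=66  62^126=69  62^127=106
  62^128=16  62^129=98  62^130=116  62^131=40  62^132=96
  62^133=141  62^134=100  62^135=91  62^136=129  62^137=101
  62^138=4  62^139=99  62^140=29  62^141=10  62^142=24
  62^143=147  62^144=25  62^145=60
Found 60 at exponent 145.

145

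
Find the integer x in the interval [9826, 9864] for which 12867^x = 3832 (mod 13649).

9861

Compute 12867^9826 mod 13649 = 925, then multiply by 12867 repeatedly:
  12867^9826=925  12867^9827=47  12867^9828=4193  12867^9829=10483  12867^9830=5343
  12867^9831=12017  12867^9832=6867  12867^9833=7712  12867^9834=2074  12867^9835=2363
  12867^9836=8398  12867^9837=11582  12867^9838=5812  12867^9839=133  12867^9840=5186
  12867^9841=11950  12867^9842=4665  12867^9843=9902  12867^9844=9268  12867^9845=43
  12867^9846=7321  12867^9847=7558  12867^9848=13310  12867^9849=5767  12867^9850=8025
  12867^9851=2990  12867^9852=9448  12867^9853=9422  12867^9854=2456  12867^9855=3917
  12867^9856=7931  12867^9857=8253  12867^9858=2131  12867^9859=12385  12867^9860=5720
  12867^9861=3832
Found 3832 at exponent 9861.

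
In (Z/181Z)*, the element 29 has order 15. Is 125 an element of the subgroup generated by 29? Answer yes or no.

yes

⟨29⟩ has order 15; its elements mod 181 are {1, 5, 25, 27, 29, 42, 48, 59, 82, 114, 117, 125, 132, 135, 145}.
125 is in this set.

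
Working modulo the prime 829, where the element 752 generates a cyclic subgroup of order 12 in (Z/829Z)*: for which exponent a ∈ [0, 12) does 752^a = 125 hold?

4

Successive powers of 752 modulo 829:
  752^0=1  752^1=752  752^2=126  752^3=246  752^4=125
So 752^4 ≡ 125 (mod 829), giving a = 4.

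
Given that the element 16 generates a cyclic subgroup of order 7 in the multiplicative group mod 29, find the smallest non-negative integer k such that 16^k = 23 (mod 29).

5

Successive powers of 16 modulo 29:
  16^0=1  16^1=16  16^2=24  16^3=7  16^4=25  16^5=23
So 16^5 ≡ 23 (mod 29), giving k = 5.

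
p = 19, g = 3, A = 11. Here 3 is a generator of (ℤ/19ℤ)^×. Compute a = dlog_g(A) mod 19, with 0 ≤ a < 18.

Successive powers of 3 modulo 19:
  3^0=1  3^1=3  3^2=9  3^3=8  3^4=5  3^5=15
  3^6=7  3^7=2  3^8=6  3^9=18  3^10=16  3^11=10
  3^12=11
So 3^12 ≡ 11 (mod 19), giving a = 12.

12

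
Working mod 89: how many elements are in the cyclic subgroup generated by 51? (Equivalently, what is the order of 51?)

88

The order of 51 must divide p − 1 = 88 = 2^3 · 11.
Divisors: 1, 2, 4, 8, 11, 22, 44, 88.
Check each in increasing order: 51^1 ≡ 51;  51^2 ≡ 20;  51^4 ≡ 44;  51^8 ≡ 67;  51^11 ≡ 77;  51^22 ≡ 55;  51^44 ≡ 88;  51^88 ≡ 1.
Smallest exponent giving 1 is 88.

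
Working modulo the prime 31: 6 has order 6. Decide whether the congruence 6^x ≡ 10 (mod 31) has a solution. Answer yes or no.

⟨6⟩ has order 6; its elements mod 31 are {1, 5, 6, 25, 26, 30}.
10 is not in this set.

no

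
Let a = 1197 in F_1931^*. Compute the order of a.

965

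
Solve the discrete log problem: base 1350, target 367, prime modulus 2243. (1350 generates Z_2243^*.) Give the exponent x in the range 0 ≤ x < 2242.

153

Baby-step giant-step with m = ceil(sqrt(2242)) = 48.
Baby table (1350^j mod 2243 for j=0..47):
  0:1  1:1350  2:1184  3:1384  4:2224  5:1266  6:2177  7:620
  8:361  9:619  10:1254  11:1678  12:2113  13:1697  14:847  15:1763
  16:227  17:1402  18:1851  19:148  20:173  21:278  22:719  23:1674
  24:1199  25:1447  26:2040  27:1839  28:1892  29:1666  30:1614  31:947
  32:2183  33:1991  34:736  35:2194  36:1140  37:302  38:1717  39:931
  40:770  41:991  42:1022  43:255  44:1071  45:1358  46:769  47:1884
Giant step factor: 1350^(-48) ≡ 2063 (mod 2243).
Scan 367·2063^i mod 2243 for i = 0, 1, …:
  i=0: 367   i=1: 1230   i=2: 657   i=3: 619
Match at i=3, j=9: x = 3·48 + 9 = 153.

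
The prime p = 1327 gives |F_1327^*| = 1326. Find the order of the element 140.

663

The order of 140 must divide p − 1 = 1326 = 2 · 3 · 13 · 17.
Divisors: 1, 2, 3, 6, 13, 17, 26, 34, 39, 51, 78, 102, 221, 442, 663, 1326.
Check each in increasing order: 140^1 ≡ 140;  140^2 ≡ 1022;  140^3 ≡ 1091;  140^6 ≡ 1289;  140^13 ≡ 456;  140^17 ≡ 518;  140^26 ≡ 924;  140^34 ≡ 270;  140^39 ≡ 685;  140^51 ≡ 525;  140^78 ≡ 794;  140^102 ≡ 936;  140^221 ≡ 979;  140^442 ≡ 347;  140^663 ≡ 1.
Smallest exponent giving 1 is 663.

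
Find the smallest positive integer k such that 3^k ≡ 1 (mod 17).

16

The order of 3 must divide p − 1 = 16 = 2^4.
Divisors: 1, 2, 4, 8, 16.
Check each in increasing order: 3^1 ≡ 3;  3^2 ≡ 9;  3^4 ≡ 13;  3^8 ≡ 16;  3^16 ≡ 1.
Smallest exponent giving 1 is 16.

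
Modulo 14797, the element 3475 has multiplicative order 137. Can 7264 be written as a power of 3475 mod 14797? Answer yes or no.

yes

7264 ∈ ⟨3475⟩ iff 7264^137 ≡ 1 (mod 14797), since |⟨3475⟩| = 137.
7264^137 mod 14797 = 1.
Since 1 = 1, 7264 lies in the subgroup.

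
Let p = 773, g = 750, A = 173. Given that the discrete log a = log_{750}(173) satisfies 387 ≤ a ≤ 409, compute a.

Compute 750^387 mod 773 = 23, then multiply by 750 repeatedly:
  750^387=23  750^388=244  750^389=572  750^390=758  750^391=345
  750^392=568  750^393=77  750^394=548  750^395=537  750^396=17
  750^397=382  750^398=490  750^399=325  750^400=255  750^401=319
  750^402=393  750^403=237  750^404=733  750^405=147  750^406=484
  750^407=463  750^408=173
Found 173 at exponent 408.

408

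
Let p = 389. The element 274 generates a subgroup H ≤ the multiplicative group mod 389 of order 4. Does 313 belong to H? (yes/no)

⟨274⟩ has order 4; its elements mod 389 are {1, 115, 274, 388}.
313 is not in this set.

no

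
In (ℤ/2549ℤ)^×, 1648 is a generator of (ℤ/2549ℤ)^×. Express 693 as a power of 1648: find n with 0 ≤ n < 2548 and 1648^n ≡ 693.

Baby-step giant-step with m = ceil(sqrt(2548)) = 51.
Baby table (1648^j mod 2549 for j=0..50):
  0:1  1:1648  2:1219  3:300  4:2443  5:1193  6:785  7:1337
  8:1040  9:992  10:907  11:1022  12:1916  13:1906  14:720  15:1275
  16:824  17:1884  18:150  19:2496  20:1871  21:1667  22:1943  23:520
  24:496  25:1728  26:511  27:958  28:953  29:360  30:1912  31:412
  32:942  33:75  34:1248  35:2210  36:2108  37:2246  38:260  39:248
  40:864  41:1530  42:479  43:1751  44:180  45:956  46:206  47:471
  48:1312  49:624  50:1105
Giant step factor: 1648^(-51) ≡ 578 (mod 2549).
Scan 693·578^i mod 2549 for i = 0, 1, …:
  i=0: 693   i=1: 361   i=2: 2189   i=3: 938
  i=4: 1776   i=5: 1830   i=6: 2454   i=7: 1168
  i=8: 2168   i=9: 1545     …   i=26: 156
  i=27: 953
Match at i=27, j=28: n = 27·51 + 28 = 1405.

1405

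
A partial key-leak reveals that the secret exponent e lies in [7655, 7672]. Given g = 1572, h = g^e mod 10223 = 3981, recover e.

7659

Compute 1572^7655 mod 10223 = 4350, then multiply by 1572 repeatedly:
  1572^7655=4350  1572^7656=9236  1572^7657=2332  1572^7658=6070  1572^7659=3981
Found 3981 at exponent 7659.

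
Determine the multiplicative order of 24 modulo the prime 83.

82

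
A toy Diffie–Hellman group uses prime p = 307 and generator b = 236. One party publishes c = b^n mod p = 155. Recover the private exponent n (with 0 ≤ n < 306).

264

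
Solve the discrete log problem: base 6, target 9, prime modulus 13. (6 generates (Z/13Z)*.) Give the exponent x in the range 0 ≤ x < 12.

Successive powers of 6 modulo 13:
  6^0=1  6^1=6  6^2=10  6^3=8  6^4=9
So 6^4 ≡ 9 (mod 13), giving x = 4.

4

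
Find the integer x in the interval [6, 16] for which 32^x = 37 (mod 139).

16

Compute 32^6 mod 139 = 45, then multiply by 32 repeatedly:
  32^6=45  32^7=50  32^8=71  32^9=48  32^10=7
  32^11=85  32^12=79  32^13=26  32^14=137  32^15=75
  32^16=37
Found 37 at exponent 16.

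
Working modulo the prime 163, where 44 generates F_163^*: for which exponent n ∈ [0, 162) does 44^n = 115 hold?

Baby-step giant-step with m = ceil(sqrt(162)) = 13.
Baby table (44^j mod 163 for j=0..12):
  0:1  1:44  2:143  3:98  4:74  5:159  6:150  7:80
  8:97  9:30  10:16  11:52  12:6
Giant step factor: 44^(-13) ≡ 92 (mod 163).
Scan 115·92^i mod 163 for i = 0, 1, …:
  i=0: 115   i=1: 148   i=2: 87   i=3: 17
  i=4: 97
Match at i=4, j=8: n = 4·13 + 8 = 60.

60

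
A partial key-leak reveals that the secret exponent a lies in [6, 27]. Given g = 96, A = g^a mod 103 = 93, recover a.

24

Compute 96^6 mod 103 = 23, then multiply by 96 repeatedly:
  96^6=23  96^7=45  96^8=97  96^9=42  96^10=15
  96^11=101  96^12=14  96^13=5  96^14=68  96^15=39
  96^16=36  96^17=57  96^18=13  96^19=12  96^20=19
  96^21=73  96^22=4  96^23=75  96^24=93
Found 93 at exponent 24.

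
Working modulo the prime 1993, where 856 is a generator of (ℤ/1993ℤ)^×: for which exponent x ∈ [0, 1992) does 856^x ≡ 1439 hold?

1031

Baby-step giant-step with m = ceil(sqrt(1992)) = 45.
Baby table (856^j mod 1993 for j=0..44):
  0:1  1:856  2:1305  3:1000  4:1003  5:1578  6:1507  7:521
  8:1537  9:292  10:827  11:397  12:1022  13:1898  14:393  15:1584
  16:664  17:379  18:1558  19:331  20:330  21:1467  22:162  23:1155
  24:152  25:567  26:1053  27:532  28:988  29:696  30:1862  31:1465
  32:443  33:538  34:145  35:554  36:1883  37:1504  38:1939  39:1608
  40:1278  41:1804  42:1642  43:487  44:335
Giant step factor: 856^(-45) ≡ 902 (mod 1993).
Scan 1439·902^i mod 1993 for i = 0, 1, …:
  i=0: 1439   i=1: 535   i=2: 264   i=3: 961
  i=4: 1860   i=5: 1607   i=6: 603   i=7: 1810
  i=8: 353   i=9: 1519     …   i=21: 2
  i=22: 1804
Match at i=22, j=41: x = 22·45 + 41 = 1031.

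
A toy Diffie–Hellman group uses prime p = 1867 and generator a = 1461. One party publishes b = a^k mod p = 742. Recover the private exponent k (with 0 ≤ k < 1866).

1734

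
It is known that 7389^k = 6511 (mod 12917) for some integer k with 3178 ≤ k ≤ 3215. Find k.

Compute 7389^3178 mod 12917 = 10363, then multiply by 7389 repeatedly:
  7389^3178=10363  7389^3179=231  7389^3180=1815  7389^3181=3189  7389^3182=2913
  7389^3183=4435  7389^3184=12703  7389^3185=7545  7389^3186=233  7389^3187=3676
  7389^3188=10430  7389^3189=4448  7389^3190=5424  7389^3191=9402  7389^3192=3752
  7389^3193=3646  7389^3194=8349  7389^3195=12086  7389^3196=8233  7389^3197=7484
  7389^3198=1599  7389^3199=8873  7389^3200=8822  7389^3201=6576  7389^3202=9227
  7389^3203=2377  7389^3204=9450  7389^3205=9665  7389^3206=9509  7389^3207=6438
  7389^3208=9988  7389^3209=6511
Found 6511 at exponent 3209.

3209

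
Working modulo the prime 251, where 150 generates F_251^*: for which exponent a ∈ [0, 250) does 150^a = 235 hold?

Baby-step giant-step with m = ceil(sqrt(250)) = 16.
Baby table (150^j mod 251 for j=0..15):
  0:1  1:150  2:161  3:54  4:68  5:160  6:155  7:158
  8:106  9:87  10:249  11:202  12:180  13:143  14:115  15:182
Giant step factor: 150^(-16) ≡ 17 (mod 251).
Scan 235·17^i mod 251 for i = 0, 1, …:
  i=0: 235   i=1: 230   i=2: 145   i=3: 206
  i=4: 239   i=5: 47   i=6: 46   i=7: 29
  i=8: 242   i=9: 98   i=10: 160
Match at i=10, j=5: a = 10·16 + 5 = 165.

165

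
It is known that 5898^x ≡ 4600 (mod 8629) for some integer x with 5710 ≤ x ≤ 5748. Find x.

5723

Compute 5898^5710 mod 8629 = 7457, then multiply by 5898 repeatedly:
  5898^5710=7457  5898^5711=8002  5898^5712=3795  5898^5713=7913  5898^5714=5242
  5898^5715=8238  5898^5716=6454  5898^5717=3173  5898^5718=6682  5898^5719=1793
  5898^5720=4589  5898^5721=5378  5898^5722=7869  5898^5723=4600
Found 4600 at exponent 5723.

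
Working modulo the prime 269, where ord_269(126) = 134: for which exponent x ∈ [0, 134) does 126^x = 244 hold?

Baby-step giant-step with m = ceil(sqrt(134)) = 12.
Baby table (126^j mod 269 for j=0..11):
  0:1  1:126  2:5  3:92  4:25  5:191  6:125  7:148
  8:87  9:202  10:166  11:203
Giant step factor: 126^(-12) ≡ 117 (mod 269).
Scan 244·117^i mod 269 for i = 0, 1, …:
  i=0: 244   i=1: 34   i=2: 212   i=3: 56
  i=4: 96   i=5: 203
Match at i=5, j=11: x = 5·12 + 11 = 71.

71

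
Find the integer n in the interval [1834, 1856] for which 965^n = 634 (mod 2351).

Compute 965^1834 mod 2351 = 107, then multiply by 965 repeatedly:
  965^1834=107  965^1835=2162  965^1836=993  965^1837=1388  965^1838=1701
  965^1839=467  965^1840=1614  965^1841=1148  965^1842=499  965^1843=1931
  965^1844=1423  965^1845=211  965^1846=1429  965^1847=1299  965^1848=452
  965^1849=1245  965^1850=64  965^1851=634
Found 634 at exponent 1851.

1851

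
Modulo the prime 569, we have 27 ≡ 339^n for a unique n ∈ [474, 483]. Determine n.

483

Compute 339^474 mod 569 = 442, then multiply by 339 repeatedly:
  339^474=442  339^475=191  339^476=452  339^477=167  339^478=282
  339^479=6  339^480=327  339^481=467  339^482=131  339^483=27
Found 27 at exponent 483.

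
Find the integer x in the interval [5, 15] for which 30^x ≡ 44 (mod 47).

7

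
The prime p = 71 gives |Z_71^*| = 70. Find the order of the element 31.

70

The order of 31 must divide p − 1 = 70 = 2 · 5 · 7.
Divisors: 1, 2, 5, 7, 10, 14, 35, 70.
Check each in increasing order: 31^1 ≡ 31;  31^2 ≡ 38;  31^5 ≡ 34;  31^7 ≡ 14;  31^10 ≡ 20;  31^14 ≡ 54;  31^35 ≡ 70;  31^70 ≡ 1.
Smallest exponent giving 1 is 70.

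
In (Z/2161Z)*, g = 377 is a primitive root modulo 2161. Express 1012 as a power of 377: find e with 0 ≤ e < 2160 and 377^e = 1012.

Baby-step giant-step with m = ceil(sqrt(2160)) = 47.
Baby table (377^j mod 2161 for j=0..46):
  0:1  1:377  2:1664  3:638  4:655  5:581  6:776  7:817
  8:1147  9:219  10:445  11:1368  12:1418  13:819  14:1901  15:1386
  16:1721  17:517  18:419  19:210  20:1374  21:1519  22:2159  23:1407
  24:994  25:885  26:851  27:999  28:609  29:527  30:2028  31:1723
  32:1271  33:1586  34:1486  35:523  36:520  37:1550  38:880  39:1127
  40:1323  41:1741  42:1574  43:1284  44:4  45:1508  46:173
Giant step factor: 377^(-47) ≡ 514 (mod 2161).
Scan 1012·514^i mod 2161 for i = 0, 1, …:
  i=0: 1012   i=1: 1528   i=2: 949   i=3: 1561
  i=4: 623   i=5: 394   i=6: 1543   i=7: 15
  i=8: 1227   i=9: 1827     …   i=14: 186
  i=15: 520
Match at i=15, j=36: e = 15·47 + 36 = 741.

741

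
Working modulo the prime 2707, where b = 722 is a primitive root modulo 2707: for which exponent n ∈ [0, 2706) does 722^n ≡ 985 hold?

2173

Baby-step giant-step with m = ceil(sqrt(2706)) = 53.
Baby table (722^j mod 2707 for j=0..52):
  0:1  1:722  2:1540  3:2010  4:268  5:1299  6:1256  7:2694
  8:1442  9:1636  10:940  11:1930  12:2062  13:2621  14:169  15:203
  16:388  17:1315  18:1980  19:264  20:1118  21:510  22:68  23:370
  24:1854  25:1330  26:1982  27:1708  28:1491  29:1823  30:604  31:261
  32:1659  33:1304  34:2159  35:2273  36:664  37:269  38:2021  39:89
  40:1997  41:1710  42:228  43:2196  44:1917  45:797  46:1550  47:1109
  48:2133  49:2450  50:1229  51:2149  52:467
Giant step factor: 722^(-53) ≡ 2565 (mod 2707).
Scan 985·2565^i mod 2707 for i = 0, 1, …:
  i=0: 985   i=1: 894   i=2: 281   i=3: 703
  i=4: 333   i=5: 1440   i=6: 1252   i=7: 878
  i=8: 2553   i=9: 212     …   i=40: 1506
  i=41: 1
Match at i=41, j=0: n = 41·53 + 0 = 2173.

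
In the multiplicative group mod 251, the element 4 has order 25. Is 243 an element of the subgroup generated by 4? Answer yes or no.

yes

243 ∈ ⟨4⟩ iff 243^25 ≡ 1 (mod 251), since |⟨4⟩| = 25.
243^25 mod 251 = 1.
Since 1 = 1, 243 lies in the subgroup.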